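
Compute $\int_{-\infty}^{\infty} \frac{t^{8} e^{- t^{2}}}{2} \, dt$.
$\frac{105 \sqrt{\pi}}{32}$

Begin with the known integral
$$J(a) = \int_{-\infty}^{\infty} \frac{e^{- a t^{2}}}{2} \, dt = \frac{\sqrt{\pi}}{2 \sqrt{a}}.$$

Differentiating under the integral sign brings down a factor of $(-t^2)$:
$$\frac{dJ}{da} = \int_{-\infty}^{\infty} - \frac{t^{2} e^{- a t^{2}}}{2} \, dt = - \frac{\sqrt{\pi}}{4 a^{\frac{3}{2}}}.$$

Repeating $4$ times in total — each differentiation brings down another $(-t^2)$ — gives
$$\frac{d^{4}J}{da^{4}} = \int_{-\infty}^{\infty} \frac{t^{8} e^{- a t^{2}}}{2} \, dt = \frac{105 \sqrt{\pi}}{32 a^{\frac{9}{2}}},$$
and the integrand here is exactly the target integrand, so $I = \frac{105 \sqrt{\pi}}{32 a^{\frac{9}{2}}}$.

Setting $a = 1$:
$$I = \frac{105 \sqrt{\pi}}{32}.$$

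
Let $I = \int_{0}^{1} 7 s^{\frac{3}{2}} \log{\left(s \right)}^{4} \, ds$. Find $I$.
$\frac{5376}{3125}$

Consider the simpler parametrised integral
$$J(a) = \int_{0}^{1} 7 s^{a} \, ds = \frac{7}{a + 1}.$$

Differentiating under the integral sign brings down a factor of $\ln s$:
$$\frac{dJ}{da} = \int_{0}^{1} 7 s^{a} \log{\left(s \right)} \, ds = - \frac{7}{\left(a + 1\right)^{2}}.$$

Repeating $4$ times in total — each differentiation brings down another $\ln s$ — gives
$$\frac{d^{4}J}{da^{4}} = \int_{0}^{1} 7 s^{a} \log{\left(s \right)}^{4} \, ds = \frac{168}{\left(a + 1\right)^{5}},$$
and the integrand here is exactly the target integrand, so $I = \frac{168}{\left(a + 1\right)^{5}}$.

Setting $a = \frac{3}{2}$:
$$I = \frac{5376}{3125}.$$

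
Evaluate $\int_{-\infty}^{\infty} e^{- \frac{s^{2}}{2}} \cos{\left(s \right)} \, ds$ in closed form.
$\frac{\sqrt{2} \sqrt{\pi}}{e^{\frac{1}{2}}}$

Treat the cosine frequency as a parameter and define $I(b) = \int_{-\infty}^{\infty} e^{- \frac{s^{2}}{2}} \cos{\left(b s \right)} \, ds$.

Differentiating under the integral sign,
$$I'(b) = \int_{-\infty}^{\infty} - s e^{- \frac{s^{2}}{2}} \sin{\left(b s \right)} \, ds.$$

Integrate $\int_{-\infty}^{\infty} s \sin(b s)\, e^{- \frac{s^{2}}{2}}\, ds$ by parts with $u = \sin(b s)$ and $dv = s\, e^{- \frac{s^{2}}{2}}\, ds$, giving $v = - e^{- \frac{s^{2}}{2}}$. The boundary term vanishes and
$$\int_{-\infty}^{\infty} s \sin(b s)\, e^{- \frac{s^{2}}{2}}\, ds = b \int_{-\infty}^{\infty} \cos(b s)\, e^{- \frac{s^{2}}{2}}\, ds,$$
so $I'(b) = - b\, I(b)$.

This is a separable first-order ODE; solving with the initial condition $I(0) = \int_{-\infty}^{\infty} e^{- \frac{s^{2}}{2}}\,ds = \sqrt{2} \sqrt{\pi}$ gives
$$I(b) = \sqrt{2} \sqrt{\pi} e^{- \frac{b^{2}}{2}}.$$

Setting $b = 1$:
$$I = \frac{\sqrt{2} \sqrt{\pi}}{e^{\frac{1}{2}}}.$$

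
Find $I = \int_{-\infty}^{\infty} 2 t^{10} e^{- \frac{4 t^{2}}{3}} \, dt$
$\frac{229635 \sqrt{3} \sqrt{\pi}}{32768}$

Consider the simpler parametrised integral
$$J(a) = \int_{-\infty}^{\infty} 2 e^{- a t^{2}} \, dt = \frac{2 \sqrt{\pi}}{\sqrt{a}}.$$

Differentiating under the integral sign brings down a factor of $(-t^2)$:
$$\frac{dJ}{da} = \int_{-\infty}^{\infty} - 2 t^{2} e^{- a t^{2}} \, dt = - \frac{\sqrt{\pi}}{a^{\frac{3}{2}}}.$$

Repeating $5$ times in total — each differentiation brings down another $(-t^2)$ — gives
$$\frac{d^{5}J}{da^{5}} = \int_{-\infty}^{\infty} - 2 t^{10} e^{- a t^{2}} \, dt = - \frac{945 \sqrt{\pi}}{16 a^{\frac{11}{2}}},$$
and the integrand here is $(-1)^{5}$ times the target integrand, so $I = (-1)^{5}\,\frac{d^{5}J}{da^{5}} = \frac{945 \sqrt{\pi}}{16 a^{\frac{11}{2}}}$.

Setting $a = \frac{4}{3}$:
$$I = \frac{229635 \sqrt{3} \sqrt{\pi}}{32768}.$$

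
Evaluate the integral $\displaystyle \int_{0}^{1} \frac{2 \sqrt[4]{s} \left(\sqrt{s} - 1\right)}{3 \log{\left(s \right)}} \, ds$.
$- \frac{2 \log{\left(5 \right)}}{3} + \frac{2 \log{\left(7 \right)}}{3}$

Consider the one-parameter family: let $I(a) = \int_{0}^{1} \frac{2 \left(s^{\frac{3}{4}} - s^{a}\right)}{3 \log{\left(s \right)}} \, ds$.

Since $\dfrac{\partial}{\partial a}\,s^{a} = s^{a} \ln s$, the $\ln s$ in the denominator cancels and
$$\frac{dI}{da} = \int_{0}^{1} - \frac{2}{3} s^{a} \, ds = - \frac{2}{3} \left[\frac{s^{a+1}}{a+1}\right]_0^1 = - \frac{2}{3 a + 3}.$$

Integrating with respect to $a$ gives $I(a) = - \log{\left(\frac{2 \sqrt[3]{14} \left(a + 1\right)^{\frac{2}{3}}}{7} \right)} + C$.

At $a = \frac{3}{4}$ the integrand is identically $0$, so $I(\frac{3}{4}) = 0$. The closed form gives $0$, hence $C = 0$.

Setting $a = \frac{1}{4}$:
$$I = - \frac{2 \log{\left(5 \right)}}{3} + \frac{2 \log{\left(7 \right)}}{3}.$$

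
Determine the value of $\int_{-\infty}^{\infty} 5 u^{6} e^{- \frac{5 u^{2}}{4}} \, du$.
$\frac{48 \sqrt{5} \sqrt{\pi}}{25}$

Start from the elementary integral
$$J(a) = \int_{-\infty}^{\infty} 5 e^{- a u^{2}} \, du = \frac{5 \sqrt{\pi}}{\sqrt{a}}.$$

Differentiating under the integral sign brings down a factor of $(-u^2)$:
$$\frac{dJ}{da} = \int_{-\infty}^{\infty} - 5 u^{2} e^{- a u^{2}} \, du = - \frac{5 \sqrt{\pi}}{2 a^{\frac{3}{2}}}.$$

Repeating $3$ times in total — each differentiation brings down another $(-u^2)$ — gives
$$\frac{d^{3}J}{da^{3}} = \int_{-\infty}^{\infty} - 5 u^{6} e^{- a u^{2}} \, du = - \frac{75 \sqrt{\pi}}{8 a^{\frac{7}{2}}},$$
and the integrand here is $(-1)^{3}$ times the target integrand, so $I = (-1)^{3}\,\frac{d^{3}J}{da^{3}} = \frac{75 \sqrt{\pi}}{8 a^{\frac{7}{2}}}$.

Setting $a = \frac{5}{4}$:
$$I = \frac{48 \sqrt{5} \sqrt{\pi}}{25}.$$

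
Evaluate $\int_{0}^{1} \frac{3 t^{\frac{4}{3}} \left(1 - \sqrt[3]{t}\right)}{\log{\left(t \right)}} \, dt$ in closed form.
$\log{\left(\frac{343}{512} \right)}$

Consider the one-parameter family: let $I(a) = \int_{0}^{1} \frac{3 \left(- t^{\frac{5}{3}} + t^{a}\right)}{\log{\left(t \right)}} \, dt$.

Since $\dfrac{\partial}{\partial a}\,t^{a} = t^{a} \ln t$, the $\ln t$ in the denominator cancels and
$$\frac{dI}{da} = \int_{0}^{1} 3 t^{a} \, dt = 3 \left[\frac{t^{a+1}}{a+1}\right]_0^1 = \frac{3}{a + 1}.$$

Integrating with respect to $a$ gives $I(a) = \log{\left(\frac{27 \left(a + 1\right)^{3}}{512} \right)} + C$.

At $a = \frac{5}{3}$ the integrand is identically $0$, so $I(\frac{5}{3}) = 0$. The closed form gives $0$, hence $C = 0$.

Setting $a = \frac{4}{3}$:
$$I = \log{\left(\frac{343}{512} \right)}.$$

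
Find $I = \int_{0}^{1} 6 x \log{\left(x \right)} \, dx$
$- \frac{3}{2}$

Consider the simpler parametrised integral
$$J(a) = \int_{0}^{1} 6 x^{a} \, dx = \frac{6}{a + 1}.$$

Differentiating under the integral sign brings down a factor of $\ln x$:
$$\frac{dJ}{da} = \int_{0}^{1} 6 x^{a} \log{\left(x \right)} \, dx = - \frac{6}{\left(a + 1\right)^{2}}.$$

The integral on the left is $I$, so $I = - \frac{6}{\left(a + 1\right)^{2}}$.

Setting $a = 1$:
$$I = - \frac{3}{2}.$$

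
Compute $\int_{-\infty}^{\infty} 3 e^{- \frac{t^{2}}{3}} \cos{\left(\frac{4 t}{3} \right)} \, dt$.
$\frac{3 \sqrt{3} \sqrt{\pi}}{e^{\frac{4}{3}}}$

Define $I(b) = \int_{-\infty}^{\infty} 3 e^{- \frac{t^{2}}{3}} \cos{\left(b t \right)} \, dt$.

Differentiating under the integral sign,
$$I'(b) = \int_{-\infty}^{\infty} - 3 t e^{- \frac{t^{2}}{3}} \sin{\left(b t \right)} \, dt.$$

Integrate $\int_{-\infty}^{\infty} t \sin(b t)\, e^{- \frac{t^{2}}{3}}\, dt$ by parts with $u = \sin(b t)$ and $dv = t\, e^{- \frac{t^{2}}{3}}\, dt$, giving $v = - \frac{3 e^{- \frac{t^{2}}{3}}}{2}$. The boundary term vanishes and
$$\int_{-\infty}^{\infty} t \sin(b t)\, e^{- \frac{t^{2}}{3}}\, dt = \frac{3 b}{2} \int_{-\infty}^{\infty} \cos(b t)\, e^{- \frac{t^{2}}{3}}\, dt,$$
so $I'(b) = - \frac{3 b}{2}\, I(b)$.

This is a separable first-order ODE; solving with the initial condition $I(0) = \int_{-\infty}^{\infty} 3 e^{- \frac{t^{2}}{3}}\,dt = 3 \sqrt{3} \sqrt{\pi}$ gives
$$I(b) = 3 \sqrt{3} \sqrt{\pi} e^{- \frac{3 b^{2}}{4}}.$$

Setting $b = \frac{4}{3}$:
$$I = \frac{3 \sqrt{3} \sqrt{\pi}}{e^{\frac{4}{3}}}.$$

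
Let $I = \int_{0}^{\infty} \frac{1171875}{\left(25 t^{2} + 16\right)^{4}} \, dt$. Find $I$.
$\frac{1171875 \pi}{524288}$

Recall the elementary integral
$$J(a) = \int_{0}^{\infty} \frac{3}{a^{2} + t^{2}} \, dt = \frac{3 \pi}{2 a}.$$

Differentiating under the integral sign with respect to $a$,
$$\frac{dJ}{da} = \int_{0}^{\infty} - \frac{6 a}{\left(a^{2} + t^{2}\right)^{2}} \, dt = - \frac{3 \pi}{2 a^{2}},$$
so $\int_{0}^{\infty} \frac{3}{\left(a^{2} + t^{2}\right)^{2}} \, dt = \frac{3 \pi}{4 a^{3}}$.

Repeating — each differentiation of $1/(t^2+a^2)^j$ produces $-2ja/(t^2+a^2)^{j+1}$ — and dividing through by $-2ja$ at each step yields, after $3$ differentiations in total,
$$\int_{0}^{\infty} \frac{3}{\left(a^{2} + t^{2}\right)^{4}} \, dt = \frac{15 \pi}{32 a^{7}}.$$

Setting $a = \frac{4}{5}$:
$$I = \frac{1171875 \pi}{524288}.$$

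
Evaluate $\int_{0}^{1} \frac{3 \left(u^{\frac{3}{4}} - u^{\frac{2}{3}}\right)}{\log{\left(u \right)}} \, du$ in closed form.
$- \log{\left(\frac{8000}{9261} \right)}$

Replace the exponent $\frac{2}{3}$ by a parameter $a$: let $I(a) = \int_{0}^{1} \frac{3 \left(u^{\frac{3}{4}} - u^{a}\right)}{\log{\left(u \right)}} \, du$.

Since $\dfrac{\partial}{\partial a}\,u^{a} = u^{a} \ln u$, the $\ln u$ in the denominator cancels and
$$\frac{dI}{da} = \int_{0}^{1} -3 u^{a} \, du = -3 \left[\frac{u^{a+1}}{a+1}\right]_0^1 = - \frac{3}{a + 1}.$$

Integrating with respect to $a$ gives $I(a) = - \log{\left(\frac{64 \left(a + 1\right)^{3}}{343} \right)} + C$.

At $a = \frac{3}{4}$ the integrand is identically $0$, so $I(\frac{3}{4}) = 0$. The closed form gives $0$, hence $C = 0$.

Setting $a = \frac{2}{3}$:
$$I = - \log{\left(\frac{8000}{9261} \right)}.$$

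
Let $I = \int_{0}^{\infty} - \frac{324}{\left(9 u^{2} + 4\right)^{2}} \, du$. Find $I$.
$- \frac{27 \pi}{8}$

Begin with the known result
$$J(a) = \int_{0}^{\infty} - \frac{4}{a^{2} + u^{2}} \, du = - \frac{2 \pi}{a}.$$

Differentiating under the integral sign with respect to $a$,
$$\frac{dJ}{da} = \int_{0}^{\infty} \frac{8 a}{\left(a^{2} + u^{2}\right)^{2}} \, du = \frac{2 \pi}{a^{2}},$$
so $\int_{0}^{\infty} - \frac{4}{\left(a^{2} + u^{2}\right)^{2}} \, du = - \frac{\pi}{a^{3}}$.

Setting $a = \frac{2}{3}$:
$$I = - \frac{27 \pi}{8}.$$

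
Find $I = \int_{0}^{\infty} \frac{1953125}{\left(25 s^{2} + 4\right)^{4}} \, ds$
$\frac{1953125 \pi}{4096}$

Begin with the known result
$$J(a) = \int_{0}^{\infty} \frac{5}{a^{2} + s^{2}} \, ds = \frac{5 \pi}{2 a}.$$

Differentiating under the integral sign with respect to $a$,
$$\frac{dJ}{da} = \int_{0}^{\infty} - \frac{10 a}{\left(a^{2} + s^{2}\right)^{2}} \, ds = - \frac{5 \pi}{2 a^{2}},$$
so $\int_{0}^{\infty} \frac{5}{\left(a^{2} + s^{2}\right)^{2}} \, ds = \frac{5 \pi}{4 a^{3}}$.

Repeating — each differentiation of $1/(s^2+a^2)^j$ produces $-2ja/(s^2+a^2)^{j+1}$ — and dividing through by $-2ja$ at each step yields, after $3$ differentiations in total,
$$\int_{0}^{\infty} \frac{5}{\left(a^{2} + s^{2}\right)^{4}} \, ds = \frac{25 \pi}{32 a^{7}}.$$

Setting $a = \frac{2}{5}$:
$$I = \frac{1953125 \pi}{4096}.$$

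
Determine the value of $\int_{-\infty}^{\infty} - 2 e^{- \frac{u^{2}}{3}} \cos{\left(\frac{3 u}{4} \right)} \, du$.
$- \frac{2 \sqrt{3} \sqrt{\pi}}{e^{\frac{27}{64}}}$

Define $I(b) = \int_{-\infty}^{\infty} - 2 e^{- \frac{u^{2}}{3}} \cos{\left(b u \right)} \, du$.

Differentiating under the integral sign,
$$I'(b) = \int_{-\infty}^{\infty} 2 u e^{- \frac{u^{2}}{3}} \sin{\left(b u \right)} \, du.$$

Integrate $\int_{-\infty}^{\infty} u \sin(b u)\, e^{- \frac{u^{2}}{3}}\, du$ by parts with $w = \sin(b u)$ and $dv = u\, e^{- \frac{u^{2}}{3}}\, du$, giving $v = - \frac{3 e^{- \frac{u^{2}}{3}}}{2}$. The boundary term vanishes and
$$\int_{-\infty}^{\infty} u \sin(b u)\, e^{- \frac{u^{2}}{3}}\, du = \frac{3 b}{2} \int_{-\infty}^{\infty} \cos(b u)\, e^{- \frac{u^{2}}{3}}\, du,$$
so $I'(b) = - \frac{3 b}{2}\, I(b)$.

This is a separable first-order ODE; solving with the initial condition $I(0) = \int_{-\infty}^{\infty} - 2 e^{- \frac{u^{2}}{3}}\,du = - 2 \sqrt{3} \sqrt{\pi}$ gives
$$I(b) = - 2 \sqrt{3} \sqrt{\pi} e^{- \frac{3 b^{2}}{4}}.$$

Setting $b = \frac{3}{4}$:
$$I = - \frac{2 \sqrt{3} \sqrt{\pi}}{e^{\frac{27}{64}}}.$$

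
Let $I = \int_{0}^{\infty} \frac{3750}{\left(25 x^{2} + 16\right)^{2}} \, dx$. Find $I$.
$\frac{375 \pi}{128}$

Start from the standard arctangent integral
$$J(a) = \int_{0}^{\infty} \frac{6}{a^{2} + x^{2}} \, dx = \frac{3 \pi}{a}.$$

Differentiating under the integral sign with respect to $a$,
$$\frac{dJ}{da} = \int_{0}^{\infty} - \frac{12 a}{\left(a^{2} + x^{2}\right)^{2}} \, dx = - \frac{3 \pi}{a^{2}},$$
so $\int_{0}^{\infty} \frac{6}{\left(a^{2} + x^{2}\right)^{2}} \, dx = \frac{3 \pi}{2 a^{3}}$.

Setting $a = \frac{4}{5}$:
$$I = \frac{375 \pi}{128}.$$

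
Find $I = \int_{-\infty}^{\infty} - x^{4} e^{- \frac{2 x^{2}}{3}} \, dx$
$- \frac{27 \sqrt{6} \sqrt{\pi}}{32}$

Consider the simpler parametrised integral
$$J(a) = \int_{-\infty}^{\infty} - e^{- a x^{2}} \, dx = - \frac{\sqrt{\pi}}{\sqrt{a}}.$$

Differentiating under the integral sign brings down a factor of $(-x^2)$:
$$\frac{dJ}{da} = \int_{-\infty}^{\infty} x^{2} e^{- a x^{2}} \, dx = \frac{\sqrt{\pi}}{2 a^{\frac{3}{2}}}.$$

Repeating twice in total — each differentiation brings down another $(-x^2)$ — gives
$$\frac{d^{2}J}{da^{2}} = \int_{-\infty}^{\infty} - x^{4} e^{- a x^{2}} \, dx = - \frac{3 \sqrt{\pi}}{4 a^{\frac{5}{2}}},$$
and the integrand here is exactly the target integrand, so $I = - \frac{3 \sqrt{\pi}}{4 a^{\frac{5}{2}}}$.

Setting $a = \frac{2}{3}$:
$$I = - \frac{27 \sqrt{6} \sqrt{\pi}}{32}.$$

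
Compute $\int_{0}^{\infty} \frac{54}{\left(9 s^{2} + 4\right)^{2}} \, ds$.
$\frac{9 \pi}{16}$

Recall the elementary integral
$$J(a) = \int_{0}^{\infty} \frac{2}{3 \left(a^{2} + s^{2}\right)} \, ds = \frac{\pi}{3 a}.$$

Differentiating under the integral sign with respect to $a$,
$$\frac{dJ}{da} = \int_{0}^{\infty} - \frac{4 a}{3 \left(a^{2} + s^{2}\right)^{2}} \, ds = - \frac{\pi}{3 a^{2}},$$
so $\int_{0}^{\infty} \frac{2}{3 \left(a^{2} + s^{2}\right)^{2}} \, ds = \frac{\pi}{6 a^{3}}$.

Setting $a = \frac{2}{3}$:
$$I = \frac{9 \pi}{16}.$$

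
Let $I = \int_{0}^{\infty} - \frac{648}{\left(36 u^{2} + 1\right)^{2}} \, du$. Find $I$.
$- 27 \pi$

Recall the elementary integral
$$J(a) = \int_{0}^{\infty} - \frac{1}{2 \left(a^{2} + u^{2}\right)} \, du = - \frac{\pi}{4 a}.$$

Differentiating under the integral sign with respect to $a$,
$$\frac{dJ}{da} = \int_{0}^{\infty} \frac{a}{\left(a^{2} + u^{2}\right)^{2}} \, du = \frac{\pi}{4 a^{2}},$$
so $\int_{0}^{\infty} - \frac{1}{2 \left(a^{2} + u^{2}\right)^{2}} \, du = - \frac{\pi}{8 a^{3}}$.

Setting $a = \frac{1}{6}$:
$$I = - 27 \pi.$$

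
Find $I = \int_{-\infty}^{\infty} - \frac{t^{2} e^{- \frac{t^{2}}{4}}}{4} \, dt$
$- \sqrt{\pi}$

Begin with the known integral
$$J(a) = \int_{-\infty}^{\infty} - \frac{e^{- a t^{2}}}{4} \, dt = - \frac{\sqrt{\pi}}{4 \sqrt{a}}.$$

Differentiating under the integral sign brings down a factor of $(-t^2)$:
$$\frac{dJ}{da} = \int_{-\infty}^{\infty} \frac{t^{2} e^{- a t^{2}}}{4} \, dt = \frac{\sqrt{\pi}}{8 a^{\frac{3}{2}}}.$$

The integral on the left is $-I$, so $I = - \frac{\sqrt{\pi}}{8 a^{\frac{3}{2}}}$.

Setting $a = \frac{1}{4}$:
$$I = - \sqrt{\pi}.$$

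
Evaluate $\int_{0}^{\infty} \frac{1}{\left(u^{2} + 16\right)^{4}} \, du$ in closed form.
$\frac{5 \pi}{524288}$

Start from the standard arctangent integral
$$J(a) = \int_{0}^{\infty} \frac{1}{a^{2} + u^{2}} \, du = \frac{\pi}{2 a}.$$

Differentiating under the integral sign with respect to $a$,
$$\frac{dJ}{da} = \int_{0}^{\infty} - \frac{2 a}{\left(a^{2} + u^{2}\right)^{2}} \, du = - \frac{\pi}{2 a^{2}},$$
so $\int_{0}^{\infty} \frac{1}{\left(a^{2} + u^{2}\right)^{2}} \, du = \frac{\pi}{4 a^{3}}$.

Repeating — each differentiation of $1/(u^2+a^2)^j$ produces $-2ja/(u^2+a^2)^{j+1}$ — and dividing through by $-2ja$ at each step yields, after $3$ differentiations in total,
$$\int_{0}^{\infty} \frac{1}{\left(a^{2} + u^{2}\right)^{4}} \, du = \frac{5 \pi}{32 a^{7}}.$$

Setting $a = 4$:
$$I = \frac{5 \pi}{524288}.$$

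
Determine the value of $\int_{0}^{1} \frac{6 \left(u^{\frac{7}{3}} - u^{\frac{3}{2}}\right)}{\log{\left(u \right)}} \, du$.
$- \log{\left(\frac{729}{4096} \right)}$

Consider the one-parameter family: let $I(a) = \int_{0}^{1} \frac{6 \left(u^{\frac{7}{3}} - u^{a}\right)}{\log{\left(u \right)}} \, du$.

Since $\dfrac{\partial}{\partial a}\,u^{a} = u^{a} \ln u$, the $\ln u$ in the denominator cancels and
$$\frac{dI}{da} = \int_{0}^{1} -6 u^{a} \, du = -6 \left[\frac{u^{a+1}}{a+1}\right]_0^1 = - \frac{6}{a + 1}.$$

Integrating with respect to $a$ gives $I(a) = - \log{\left(\frac{729 \left(a + 1\right)^{6}}{1000000} \right)} + C$.

At $a = \frac{7}{3}$ the integrand is identically $0$, so $I(\frac{7}{3}) = 0$. The closed form gives $0$, hence $C = 0$.

Setting $a = \frac{3}{2}$:
$$I = - \log{\left(\frac{729}{4096} \right)}.$$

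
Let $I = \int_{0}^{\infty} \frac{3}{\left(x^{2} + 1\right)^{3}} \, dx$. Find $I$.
$\frac{9 \pi}{16}$

Start from the standard arctangent integral
$$J(a) = \int_{0}^{\infty} \frac{3}{a^{2} + x^{2}} \, dx = \frac{3 \pi}{2 a}.$$

Differentiating under the integral sign with respect to $a$,
$$\frac{dJ}{da} = \int_{0}^{\infty} - \frac{6 a}{\left(a^{2} + x^{2}\right)^{2}} \, dx = - \frac{3 \pi}{2 a^{2}},$$
so $\int_{0}^{\infty} \frac{3}{\left(a^{2} + x^{2}\right)^{2}} \, dx = \frac{3 \pi}{4 a^{3}}$.

Repeating — each differentiation of $1/(x^2+a^2)^j$ produces $-2ja/(x^2+a^2)^{j+1}$ — and dividing through by $-2ja$ at each step yields, after $2$ differentiations in total,
$$\int_{0}^{\infty} \frac{3}{\left(a^{2} + x^{2}\right)^{3}} \, dx = \frac{9 \pi}{16 a^{5}}.$$

Setting $a = 1$:
$$I = \frac{9 \pi}{16}.$$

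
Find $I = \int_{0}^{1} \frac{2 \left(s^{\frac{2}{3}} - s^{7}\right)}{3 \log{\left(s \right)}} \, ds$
$\log{\left(\frac{\sqrt[3]{3} \cdot 5^{\frac{2}{3}}}{12} \right)}$

Replace the exponent $\frac{2}{3}$ by a parameter $a$: let $I(a) = \int_{0}^{1} \frac{2 \left(- s^{7} + s^{a}\right)}{3 \log{\left(s \right)}} \, ds$.

Since $\dfrac{\partial}{\partial a}\,s^{a} = s^{a} \ln s$, the $\ln s$ in the denominator cancels and
$$\frac{dI}{da} = \int_{0}^{1} \frac{2}{3} s^{a} \, ds = \frac{2}{3} \left[\frac{s^{a+1}}{a+1}\right]_0^1 = \frac{2}{3 \left(a + 1\right)}.$$

Integrating with respect to $a$ gives $I(a) = \log{\left(\frac{\left(a + 1\right)^{\frac{2}{3}}}{4} \right)} + C$.

At $a = 7$ the integrand is identically $0$, so $I(7) = 0$. The closed form gives $0$, hence $C = 0$.

Setting $a = \frac{2}{3}$:
$$I = \log{\left(\frac{\sqrt[3]{3} \cdot 5^{\frac{2}{3}}}{12} \right)}.$$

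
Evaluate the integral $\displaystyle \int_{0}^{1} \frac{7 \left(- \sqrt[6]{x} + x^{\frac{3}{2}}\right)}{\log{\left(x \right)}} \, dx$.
$- \log{\left(\frac{823543}{170859375} \right)}$

Introduce a parameter $a$ in the exponent: let $I(a) = \int_{0}^{1} \frac{7 \left(x^{\frac{3}{2}} - x^{a}\right)}{\log{\left(x \right)}} \, dx$.

Since $\dfrac{\partial}{\partial a}\,x^{a} = x^{a} \ln x$, the $\ln x$ in the denominator cancels and
$$\frac{dI}{da} = \int_{0}^{1} -7 x^{a} \, dx = -7 \left[\frac{x^{a+1}}{a+1}\right]_0^1 = - \frac{7}{a + 1}.$$

Integrating with respect to $a$ gives $I(a) = - \log{\left(\frac{128 \left(a + 1\right)^{7}}{78125} \right)} + C$.

At $a = \frac{3}{2}$ the integrand is identically $0$, so $I(\frac{3}{2}) = 0$. The closed form gives $0$, hence $C = 0$.

Setting $a = \frac{1}{6}$:
$$I = - \log{\left(\frac{823543}{170859375} \right)}.$$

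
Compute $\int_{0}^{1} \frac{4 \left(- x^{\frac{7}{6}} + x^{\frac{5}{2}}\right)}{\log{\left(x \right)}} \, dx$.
$\log{\left(\frac{194481}{28561} \right)}$

Replace the exponent $\frac{5}{2}$ by a parameter $a$: let $I(a) = \int_{0}^{1} \frac{4 \left(- x^{\frac{7}{6}} + x^{a}\right)}{\log{\left(x \right)}} \, dx$.

Since $\dfrac{\partial}{\partial a}\,x^{a} = x^{a} \ln x$, the $\ln x$ in the denominator cancels and
$$\frac{dI}{da} = \int_{0}^{1} 4 x^{a} \, dx = 4 \left[\frac{x^{a+1}}{a+1}\right]_0^1 = \frac{4}{a + 1}.$$

Integrating with respect to $a$ gives $I(a) = \log{\left(\frac{1296 \left(a + 1\right)^{4}}{28561} \right)} + C$.

At $a = \frac{7}{6}$ the integrand is identically $0$, so $I(\frac{7}{6}) = 0$. The closed form gives $0$, hence $C = 0$.

Setting $a = \frac{5}{2}$:
$$I = \log{\left(\frac{194481}{28561} \right)}.$$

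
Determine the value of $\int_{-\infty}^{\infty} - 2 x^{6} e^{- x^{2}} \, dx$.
$- \frac{15 \sqrt{\pi}}{4}$

Consider the simpler parametrised integral
$$J(a) = \int_{-\infty}^{\infty} - 2 e^{- a x^{2}} \, dx = - \frac{2 \sqrt{\pi}}{\sqrt{a}}.$$

Differentiating under the integral sign brings down a factor of $(-x^2)$:
$$\frac{dJ}{da} = \int_{-\infty}^{\infty} 2 x^{2} e^{- a x^{2}} \, dx = \frac{\sqrt{\pi}}{a^{\frac{3}{2}}}.$$

Repeating $3$ times in total — each differentiation brings down another $(-x^2)$ — gives
$$\frac{d^{3}J}{da^{3}} = \int_{-\infty}^{\infty} 2 x^{6} e^{- a x^{2}} \, dx = \frac{15 \sqrt{\pi}}{4 a^{\frac{7}{2}}},$$
and the integrand here is $(-1)^{3}$ times the target integrand, so $I = (-1)^{3}\,\frac{d^{3}J}{da^{3}} = - \frac{15 \sqrt{\pi}}{4 a^{\frac{7}{2}}}$.

Setting $a = 1$:
$$I = - \frac{15 \sqrt{\pi}}{4}.$$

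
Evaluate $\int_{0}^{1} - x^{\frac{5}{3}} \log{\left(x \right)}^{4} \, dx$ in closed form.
$- \frac{729}{4096}$

Consider the simpler parametrised integral
$$J(a) = \int_{0}^{1} - x^{a} \, dx = - \frac{1}{a + 1}.$$

Differentiating under the integral sign brings down a factor of $\ln x$:
$$\frac{dJ}{da} = \int_{0}^{1} - x^{a} \log{\left(x \right)} \, dx = \frac{1}{\left(a + 1\right)^{2}}.$$

Repeating $4$ times in total — each differentiation brings down another $\ln x$ — gives
$$\frac{d^{4}J}{da^{4}} = \int_{0}^{1} - x^{a} \log{\left(x \right)}^{4} \, dx = - \frac{24}{\left(a + 1\right)^{5}},$$
and the integrand here is exactly the target integrand, so $I = - \frac{24}{\left(a + 1\right)^{5}}$.

Setting $a = \frac{5}{3}$:
$$I = - \frac{729}{4096}.$$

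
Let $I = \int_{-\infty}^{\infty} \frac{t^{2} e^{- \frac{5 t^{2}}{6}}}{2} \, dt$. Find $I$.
$\frac{3 \sqrt{30} \sqrt{\pi}}{50}$

Start from the elementary integral
$$J(a) = \int_{-\infty}^{\infty} \frac{e^{- a t^{2}}}{2} \, dt = \frac{\sqrt{\pi}}{2 \sqrt{a}}.$$

Differentiating under the integral sign brings down a factor of $(-t^2)$:
$$\frac{dJ}{da} = \int_{-\infty}^{\infty} - \frac{t^{2} e^{- a t^{2}}}{2} \, dt = - \frac{\sqrt{\pi}}{4 a^{\frac{3}{2}}}.$$

The integral on the left is $-I$, so $I = \frac{\sqrt{\pi}}{4 a^{\frac{3}{2}}}$.

Setting $a = \frac{5}{6}$:
$$I = \frac{3 \sqrt{30} \sqrt{\pi}}{50}.$$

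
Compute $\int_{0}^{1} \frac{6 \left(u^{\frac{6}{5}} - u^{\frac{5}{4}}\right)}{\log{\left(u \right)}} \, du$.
$- \log{\left(\frac{8303765625}{7256313856} \right)}$

Consider the one-parameter family: let $I(a) = \int_{0}^{1} \frac{6 \left(u^{\frac{6}{5}} - u^{a}\right)}{\log{\left(u \right)}} \, du$.

Since $\dfrac{\partial}{\partial a}\,u^{a} = u^{a} \ln u$, the $\ln u$ in the denominator cancels and
$$\frac{dI}{da} = \int_{0}^{1} -6 u^{a} \, du = -6 \left[\frac{u^{a+1}}{a+1}\right]_0^1 = - \frac{6}{a + 1}.$$

Integrating with respect to $a$ gives $I(a) = - \log{\left(\frac{15625 \left(a + 1\right)^{6}}{1771561} \right)} + C$.

At $a = \frac{6}{5}$ the integrand is identically $0$, so $I(\frac{6}{5}) = 0$. The closed form gives $0$, hence $C = 0$.

Setting $a = \frac{5}{4}$:
$$I = - \log{\left(\frac{8303765625}{7256313856} \right)}.$$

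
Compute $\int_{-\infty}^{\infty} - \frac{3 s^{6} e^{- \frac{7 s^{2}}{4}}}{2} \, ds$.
$- \frac{360 \sqrt{7} \sqrt{\pi}}{2401}$

Start from the elementary integral
$$J(a) = \int_{-\infty}^{\infty} - \frac{3 e^{- a s^{2}}}{2} \, ds = - \frac{3 \sqrt{\pi}}{2 \sqrt{a}}.$$

Differentiating under the integral sign brings down a factor of $(-s^2)$:
$$\frac{dJ}{da} = \int_{-\infty}^{\infty} \frac{3 s^{2} e^{- a s^{2}}}{2} \, ds = \frac{3 \sqrt{\pi}}{4 a^{\frac{3}{2}}}.$$

Repeating $3$ times in total — each differentiation brings down another $(-s^2)$ — gives
$$\frac{d^{3}J}{da^{3}} = \int_{-\infty}^{\infty} \frac{3 s^{6} e^{- a s^{2}}}{2} \, ds = \frac{45 \sqrt{\pi}}{16 a^{\frac{7}{2}}},$$
and the integrand here is $(-1)^{3}$ times the target integrand, so $I = (-1)^{3}\,\frac{d^{3}J}{da^{3}} = - \frac{45 \sqrt{\pi}}{16 a^{\frac{7}{2}}}$.

Setting $a = \frac{7}{4}$:
$$I = - \frac{360 \sqrt{7} \sqrt{\pi}}{2401}.$$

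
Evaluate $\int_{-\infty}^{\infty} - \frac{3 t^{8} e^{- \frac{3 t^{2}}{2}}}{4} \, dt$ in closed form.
$- \frac{35 \sqrt{6} \sqrt{\pi}}{108}$

Begin with the known integral
$$J(a) = \int_{-\infty}^{\infty} - \frac{3 e^{- a t^{2}}}{4} \, dt = - \frac{3 \sqrt{\pi}}{4 \sqrt{a}}.$$

Differentiating under the integral sign brings down a factor of $(-t^2)$:
$$\frac{dJ}{da} = \int_{-\infty}^{\infty} \frac{3 t^{2} e^{- a t^{2}}}{4} \, dt = \frac{3 \sqrt{\pi}}{8 a^{\frac{3}{2}}}.$$

Repeating $4$ times in total — each differentiation brings down another $(-t^2)$ — gives
$$\frac{d^{4}J}{da^{4}} = \int_{-\infty}^{\infty} - \frac{3 t^{8} e^{- a t^{2}}}{4} \, dt = - \frac{315 \sqrt{\pi}}{64 a^{\frac{9}{2}}},$$
and the integrand here is exactly the target integrand, so $I = - \frac{315 \sqrt{\pi}}{64 a^{\frac{9}{2}}}$.

Setting $a = \frac{3}{2}$:
$$I = - \frac{35 \sqrt{6} \sqrt{\pi}}{108}.$$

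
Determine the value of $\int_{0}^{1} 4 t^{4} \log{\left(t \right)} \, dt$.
$- \frac{4}{25}$

Start from the elementary integral
$$J(a) = \int_{0}^{1} 4 t^{a} \, dt = \frac{4}{a + 1}.$$

Differentiating under the integral sign brings down a factor of $\ln t$:
$$\frac{dJ}{da} = \int_{0}^{1} 4 t^{a} \log{\left(t \right)} \, dt = - \frac{4}{\left(a + 1\right)^{2}}.$$

The integral on the left is $I$, so $I = - \frac{4}{\left(a + 1\right)^{2}}$.

Setting $a = 4$:
$$I = - \frac{4}{25}.$$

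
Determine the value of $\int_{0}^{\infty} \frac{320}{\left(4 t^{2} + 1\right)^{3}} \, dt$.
$30 \pi$

Start from the standard arctangent integral
$$J(a) = \int_{0}^{\infty} \frac{5}{a^{2} + t^{2}} \, dt = \frac{5 \pi}{2 a}.$$

Differentiating under the integral sign with respect to $a$,
$$\frac{dJ}{da} = \int_{0}^{\infty} - \frac{10 a}{\left(a^{2} + t^{2}\right)^{2}} \, dt = - \frac{5 \pi}{2 a^{2}},$$
so $\int_{0}^{\infty} \frac{5}{\left(a^{2} + t^{2}\right)^{2}} \, dt = \frac{5 \pi}{4 a^{3}}$.

Repeating — each differentiation of $1/(t^2+a^2)^j$ produces $-2ja/(t^2+a^2)^{j+1}$ — and dividing through by $-2ja$ at each step yields, after $2$ differentiations in total,
$$\int_{0}^{\infty} \frac{5}{\left(a^{2} + t^{2}\right)^{3}} \, dt = \frac{15 \pi}{16 a^{5}}.$$

Setting $a = \frac{1}{2}$:
$$I = 30 \pi.$$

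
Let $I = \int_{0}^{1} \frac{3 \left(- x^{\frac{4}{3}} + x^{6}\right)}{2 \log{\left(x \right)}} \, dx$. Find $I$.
$\frac{3 \log{\left(3 \right)}}{2}$

Replace the exponent $\frac{4}{3}$ by a parameter $a$: let $I(a) = \int_{0}^{1} \frac{3 \left(x^{6} - x^{a}\right)}{2 \log{\left(x \right)}} \, dx$.

Since $\dfrac{\partial}{\partial a}\,x^{a} = x^{a} \ln x$, the $\ln x$ in the denominator cancels and
$$\frac{dI}{da} = \int_{0}^{1} - \frac{3}{2} x^{a} \, dx = - \frac{3}{2} \left[\frac{x^{a+1}}{a+1}\right]_0^1 = - \frac{3}{2 a + 2}.$$

Integrating with respect to $a$ gives $I(a) = - \frac{3 \log{\left(a + 1 \right)}}{2} + \frac{3 \log{\left(7 \right)}}{2} + C$.

At $a = 6$ the integrand is identically $0$, so $I(6) = 0$. The closed form gives $0$, hence $C = 0$.

Setting $a = \frac{4}{3}$:
$$I = \frac{3 \log{\left(3 \right)}}{2}.$$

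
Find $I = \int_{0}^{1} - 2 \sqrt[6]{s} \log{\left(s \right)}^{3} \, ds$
$\frac{15552}{2401}$

Consider the simpler parametrised integral
$$J(a) = \int_{0}^{1} - 2 s^{a} \, ds = - \frac{2}{a + 1}.$$

Differentiating under the integral sign brings down a factor of $\ln s$:
$$\frac{dJ}{da} = \int_{0}^{1} - 2 s^{a} \log{\left(s \right)} \, ds = \frac{2}{\left(a + 1\right)^{2}}.$$

Repeating $3$ times in total — each differentiation brings down another $\ln s$ — gives
$$\frac{d^{3}J}{da^{3}} = \int_{0}^{1} - 2 s^{a} \log{\left(s \right)}^{3} \, ds = \frac{12}{\left(a + 1\right)^{4}},$$
and the integrand here is exactly the target integrand, so $I = \frac{12}{\left(a + 1\right)^{4}}$.

Setting $a = \frac{1}{6}$:
$$I = \frac{15552}{2401}.$$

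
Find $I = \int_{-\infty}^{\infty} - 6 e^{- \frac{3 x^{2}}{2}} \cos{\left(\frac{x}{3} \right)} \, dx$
$- \frac{2 \sqrt{6} \sqrt{\pi}}{e^{\frac{1}{54}}}$

Let $b$ denote the cosine frequency and define $I(b) = \int_{-\infty}^{\infty} - 6 e^{- \frac{3 x^{2}}{2}} \cos{\left(b x \right)} \, dx$.

Differentiating under the integral sign,
$$I'(b) = \int_{-\infty}^{\infty} 6 x e^{- \frac{3 x^{2}}{2}} \sin{\left(b x \right)} \, dx.$$

Integrate $\int_{-\infty}^{\infty} x \sin(b x)\, e^{- \frac{3 x^{2}}{2}}\, dx$ by parts with $u = \sin(b x)$ and $dv = x\, e^{- \frac{3 x^{2}}{2}}\, dx$, giving $v = - \frac{e^{- \frac{3 x^{2}}{2}}}{3}$. The boundary term vanishes and
$$\int_{-\infty}^{\infty} x \sin(b x)\, e^{- \frac{3 x^{2}}{2}}\, dx = \frac{b}{3} \int_{-\infty}^{\infty} \cos(b x)\, e^{- \frac{3 x^{2}}{2}}\, dx,$$
so $I'(b) = - \frac{b}{3}\, I(b)$.

This is a separable first-order ODE; solving with the initial condition $I(0) = \int_{-\infty}^{\infty} - 6 e^{- \frac{3 x^{2}}{2}}\,dx = - 2 \sqrt{6} \sqrt{\pi}$ gives
$$I(b) = - 2 \sqrt{6} \sqrt{\pi} e^{- \frac{b^{2}}{6}}.$$

Setting $b = \frac{1}{3}$:
$$I = - \frac{2 \sqrt{6} \sqrt{\pi}}{e^{\frac{1}{54}}}.$$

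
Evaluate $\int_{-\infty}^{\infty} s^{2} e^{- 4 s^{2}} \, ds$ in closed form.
$\frac{\sqrt{\pi}}{16}$

Start from the elementary integral
$$J(a) = \int_{-\infty}^{\infty} e^{- a s^{2}} \, ds = \frac{\sqrt{\pi}}{\sqrt{a}}.$$

Differentiating under the integral sign brings down a factor of $(-s^2)$:
$$\frac{dJ}{da} = \int_{-\infty}^{\infty} - s^{2} e^{- a s^{2}} \, ds = - \frac{\sqrt{\pi}}{2 a^{\frac{3}{2}}}.$$

The integral on the left is $-I$, so $I = \frac{\sqrt{\pi}}{2 a^{\frac{3}{2}}}$.

Setting $a = 4$:
$$I = \frac{\sqrt{\pi}}{16}.$$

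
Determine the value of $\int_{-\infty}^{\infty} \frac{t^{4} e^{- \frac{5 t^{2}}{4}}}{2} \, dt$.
$\frac{12 \sqrt{5} \sqrt{\pi}}{125}$

Consider the simpler parametrised integral
$$J(a) = \int_{-\infty}^{\infty} \frac{e^{- a t^{2}}}{2} \, dt = \frac{\sqrt{\pi}}{2 \sqrt{a}}.$$

Differentiating under the integral sign brings down a factor of $(-t^2)$:
$$\frac{dJ}{da} = \int_{-\infty}^{\infty} - \frac{t^{2} e^{- a t^{2}}}{2} \, dt = - \frac{\sqrt{\pi}}{4 a^{\frac{3}{2}}}.$$

Repeating twice in total — each differentiation brings down another $(-t^2)$ — gives
$$\frac{d^{2}J}{da^{2}} = \int_{-\infty}^{\infty} \frac{t^{4} e^{- a t^{2}}}{2} \, dt = \frac{3 \sqrt{\pi}}{8 a^{\frac{5}{2}}},$$
and the integrand here is exactly the target integrand, so $I = \frac{3 \sqrt{\pi}}{8 a^{\frac{5}{2}}}$.

Setting $a = \frac{5}{4}$:
$$I = \frac{12 \sqrt{5} \sqrt{\pi}}{125}.$$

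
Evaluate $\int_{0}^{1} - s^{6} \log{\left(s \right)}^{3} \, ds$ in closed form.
$\frac{6}{2401}$

Start from the elementary integral
$$J(a) = \int_{0}^{1} - s^{a} \, ds = - \frac{1}{a + 1}.$$

Differentiating under the integral sign brings down a factor of $\ln s$:
$$\frac{dJ}{da} = \int_{0}^{1} - s^{a} \log{\left(s \right)} \, ds = \frac{1}{\left(a + 1\right)^{2}}.$$

Repeating $3$ times in total — each differentiation brings down another $\ln s$ — gives
$$\frac{d^{3}J}{da^{3}} = \int_{0}^{1} - s^{a} \log{\left(s \right)}^{3} \, ds = \frac{6}{\left(a + 1\right)^{4}},$$
and the integrand here is exactly the target integrand, so $I = \frac{6}{\left(a + 1\right)^{4}}$.

Setting $a = 6$:
$$I = \frac{6}{2401}.$$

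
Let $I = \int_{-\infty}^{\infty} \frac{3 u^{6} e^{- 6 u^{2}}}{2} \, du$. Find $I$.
$\frac{5 \sqrt{6} \sqrt{\pi}}{2304}$

Consider the simpler parametrised integral
$$J(a) = \int_{-\infty}^{\infty} \frac{3 e^{- a u^{2}}}{2} \, du = \frac{3 \sqrt{\pi}}{2 \sqrt{a}}.$$

Differentiating under the integral sign brings down a factor of $(-u^2)$:
$$\frac{dJ}{da} = \int_{-\infty}^{\infty} - \frac{3 u^{2} e^{- a u^{2}}}{2} \, du = - \frac{3 \sqrt{\pi}}{4 a^{\frac{3}{2}}}.$$

Repeating $3$ times in total — each differentiation brings down another $(-u^2)$ — gives
$$\frac{d^{3}J}{da^{3}} = \int_{-\infty}^{\infty} - \frac{3 u^{6} e^{- a u^{2}}}{2} \, du = - \frac{45 \sqrt{\pi}}{16 a^{\frac{7}{2}}},$$
and the integrand here is $(-1)^{3}$ times the target integrand, so $I = (-1)^{3}\,\frac{d^{3}J}{da^{3}} = \frac{45 \sqrt{\pi}}{16 a^{\frac{7}{2}}}$.

Setting $a = 6$:
$$I = \frac{5 \sqrt{6} \sqrt{\pi}}{2304}.$$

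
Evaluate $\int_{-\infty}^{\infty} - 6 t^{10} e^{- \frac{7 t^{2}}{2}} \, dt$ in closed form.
$- \frac{810 \sqrt{14} \sqrt{\pi}}{16807}$

Start from the elementary integral
$$J(a) = \int_{-\infty}^{\infty} - 6 e^{- a t^{2}} \, dt = - \frac{6 \sqrt{\pi}}{\sqrt{a}}.$$

Differentiating under the integral sign brings down a factor of $(-t^2)$:
$$\frac{dJ}{da} = \int_{-\infty}^{\infty} 6 t^{2} e^{- a t^{2}} \, dt = \frac{3 \sqrt{\pi}}{a^{\frac{3}{2}}}.$$

Repeating $5$ times in total — each differentiation brings down another $(-t^2)$ — gives
$$\frac{d^{5}J}{da^{5}} = \int_{-\infty}^{\infty} 6 t^{10} e^{- a t^{2}} \, dt = \frac{2835 \sqrt{\pi}}{16 a^{\frac{11}{2}}},$$
and the integrand here is $(-1)^{5}$ times the target integrand, so $I = (-1)^{5}\,\frac{d^{5}J}{da^{5}} = - \frac{2835 \sqrt{\pi}}{16 a^{\frac{11}{2}}}$.

Setting $a = \frac{7}{2}$:
$$I = - \frac{810 \sqrt{14} \sqrt{\pi}}{16807}.$$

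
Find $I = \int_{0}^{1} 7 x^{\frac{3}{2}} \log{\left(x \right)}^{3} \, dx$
$- \frac{672}{625}$

Begin with the known integral
$$J(a) = \int_{0}^{1} 7 x^{a} \, dx = \frac{7}{a + 1}.$$

Differentiating under the integral sign brings down a factor of $\ln x$:
$$\frac{dJ}{da} = \int_{0}^{1} 7 x^{a} \log{\left(x \right)} \, dx = - \frac{7}{\left(a + 1\right)^{2}}.$$

Repeating $3$ times in total — each differentiation brings down another $\ln x$ — gives
$$\frac{d^{3}J}{da^{3}} = \int_{0}^{1} 7 x^{a} \log{\left(x \right)}^{3} \, dx = - \frac{42}{\left(a + 1\right)^{4}},$$
and the integrand here is exactly the target integrand, so $I = - \frac{42}{\left(a + 1\right)^{4}}$.

Setting $a = \frac{3}{2}$:
$$I = - \frac{672}{625}.$$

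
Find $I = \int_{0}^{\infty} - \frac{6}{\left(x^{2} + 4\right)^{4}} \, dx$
$- \frac{15 \pi}{2048}$

Recall the elementary integral
$$J(a) = \int_{0}^{\infty} - \frac{6}{a^{2} + x^{2}} \, dx = - \frac{3 \pi}{a}.$$

Differentiating under the integral sign with respect to $a$,
$$\frac{dJ}{da} = \int_{0}^{\infty} \frac{12 a}{\left(a^{2} + x^{2}\right)^{2}} \, dx = \frac{3 \pi}{a^{2}},$$
so $\int_{0}^{\infty} - \frac{6}{\left(a^{2} + x^{2}\right)^{2}} \, dx = - \frac{3 \pi}{2 a^{3}}$.

Repeating — each differentiation of $1/(x^2+a^2)^j$ produces $-2ja/(x^2+a^2)^{j+1}$ — and dividing through by $-2ja$ at each step yields, after $3$ differentiations in total,
$$\int_{0}^{\infty} - \frac{6}{\left(a^{2} + x^{2}\right)^{4}} \, dx = - \frac{15 \pi}{16 a^{7}}.$$

Setting $a = 2$:
$$I = - \frac{15 \pi}{2048}.$$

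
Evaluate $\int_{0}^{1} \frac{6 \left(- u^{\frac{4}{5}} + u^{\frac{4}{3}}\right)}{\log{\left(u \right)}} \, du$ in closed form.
$- \log{\left(\frac{387420489}{1838265625} \right)}$

Introduce a parameter $a$ in the exponent: let $I(a) = \int_{0}^{1} \frac{6 \left(u^{\frac{4}{3}} - u^{a}\right)}{\log{\left(u \right)}} \, du$.

Since $\dfrac{\partial}{\partial a}\,u^{a} = u^{a} \ln u$, the $\ln u$ in the denominator cancels and
$$\frac{dI}{da} = \int_{0}^{1} -6 u^{a} \, du = -6 \left[\frac{u^{a+1}}{a+1}\right]_0^1 = - \frac{6}{a + 1}.$$

Integrating with respect to $a$ gives $I(a) = - \log{\left(\frac{729 \left(a + 1\right)^{6}}{117649} \right)} + C$.

At $a = \frac{4}{3}$ the integrand is identically $0$, so $I(\frac{4}{3}) = 0$. The closed form gives $0$, hence $C = 0$.

Setting $a = \frac{4}{5}$:
$$I = - \log{\left(\frac{387420489}{1838265625} \right)}.$$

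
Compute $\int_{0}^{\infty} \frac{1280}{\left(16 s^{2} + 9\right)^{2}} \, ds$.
$\frac{80 \pi}{27}$

Begin with the known result
$$J(a) = \int_{0}^{\infty} \frac{5}{a^{2} + s^{2}} \, ds = \frac{5 \pi}{2 a}.$$

Differentiating under the integral sign with respect to $a$,
$$\frac{dJ}{da} = \int_{0}^{\infty} - \frac{10 a}{\left(a^{2} + s^{2}\right)^{2}} \, ds = - \frac{5 \pi}{2 a^{2}},$$
so $\int_{0}^{\infty} \frac{5}{\left(a^{2} + s^{2}\right)^{2}} \, ds = \frac{5 \pi}{4 a^{3}}$.

Setting $a = \frac{3}{4}$:
$$I = \frac{80 \pi}{27}.$$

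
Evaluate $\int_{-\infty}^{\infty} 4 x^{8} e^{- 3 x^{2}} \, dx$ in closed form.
$\frac{35 \sqrt{3} \sqrt{\pi}}{324}$

Begin with the known integral
$$J(a) = \int_{-\infty}^{\infty} 4 e^{- a x^{2}} \, dx = \frac{4 \sqrt{\pi}}{\sqrt{a}}.$$

Differentiating under the integral sign brings down a factor of $(-x^2)$:
$$\frac{dJ}{da} = \int_{-\infty}^{\infty} - 4 x^{2} e^{- a x^{2}} \, dx = - \frac{2 \sqrt{\pi}}{a^{\frac{3}{2}}}.$$

Repeating $4$ times in total — each differentiation brings down another $(-x^2)$ — gives
$$\frac{d^{4}J}{da^{4}} = \int_{-\infty}^{\infty} 4 x^{8} e^{- a x^{2}} \, dx = \frac{105 \sqrt{\pi}}{4 a^{\frac{9}{2}}},$$
and the integrand here is exactly the target integrand, so $I = \frac{105 \sqrt{\pi}}{4 a^{\frac{9}{2}}}$.

Setting $a = 3$:
$$I = \frac{35 \sqrt{3} \sqrt{\pi}}{324}.$$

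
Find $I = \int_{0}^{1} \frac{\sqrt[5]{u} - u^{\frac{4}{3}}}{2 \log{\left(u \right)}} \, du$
$\log{\left(\frac{3 \sqrt{70}}{35} \right)}$

Consider the one-parameter family: let $I(a) = \int_{0}^{1} \frac{\sqrt[5]{u} - u^{a}}{2 \log{\left(u \right)}} \, du$.

Since $\dfrac{\partial}{\partial a}\,u^{a} = u^{a} \ln u$, the $\ln u$ in the denominator cancels and
$$\frac{dI}{da} = \int_{0}^{1} - \frac{1}{2} u^{a} \, du = - \frac{1}{2} \left[\frac{u^{a+1}}{a+1}\right]_0^1 = - \frac{1}{2 a + 2}.$$

Integrating with respect to $a$ gives $I(a) = - \frac{\log{\left(a + 1 \right)}}{2} - \frac{\log{\left(5 \right)}}{2} + \frac{\log{\left(6 \right)}}{2} + C$.

At $a = \frac{1}{5}$ the integrand is identically $0$, so $I(\frac{1}{5}) = 0$. The closed form gives $0$, hence $C = 0$.

Setting $a = \frac{4}{3}$:
$$I = \log{\left(\frac{3 \sqrt{70}}{35} \right)}.$$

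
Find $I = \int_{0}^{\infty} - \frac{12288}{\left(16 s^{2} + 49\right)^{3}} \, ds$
$- \frac{576 \pi}{16807}$

Begin with the known result
$$J(a) = \int_{0}^{\infty} - \frac{3}{a^{2} + s^{2}} \, ds = - \frac{3 \pi}{2 a}.$$

Differentiating under the integral sign with respect to $a$,
$$\frac{dJ}{da} = \int_{0}^{\infty} \frac{6 a}{\left(a^{2} + s^{2}\right)^{2}} \, ds = \frac{3 \pi}{2 a^{2}},$$
so $\int_{0}^{\infty} - \frac{3}{\left(a^{2} + s^{2}\right)^{2}} \, ds = - \frac{3 \pi}{4 a^{3}}$.

Repeating — each differentiation of $1/(s^2+a^2)^j$ produces $-2ja/(s^2+a^2)^{j+1}$ — and dividing through by $-2ja$ at each step yields, after $2$ differentiations in total,
$$\int_{0}^{\infty} - \frac{3}{\left(a^{2} + s^{2}\right)^{3}} \, ds = - \frac{9 \pi}{16 a^{5}}.$$

Setting $a = \frac{7}{4}$:
$$I = - \frac{576 \pi}{16807}.$$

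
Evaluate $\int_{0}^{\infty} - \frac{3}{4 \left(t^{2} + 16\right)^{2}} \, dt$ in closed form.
$- \frac{3 \pi}{1024}$

Begin with the known result
$$J(a) = \int_{0}^{\infty} - \frac{3}{4 \left(a^{2} + t^{2}\right)} \, dt = - \frac{3 \pi}{8 a}.$$

Differentiating under the integral sign with respect to $a$,
$$\frac{dJ}{da} = \int_{0}^{\infty} \frac{3 a}{2 \left(a^{2} + t^{2}\right)^{2}} \, dt = \frac{3 \pi}{8 a^{2}},$$
so $\int_{0}^{\infty} - \frac{3}{4 \left(a^{2} + t^{2}\right)^{2}} \, dt = - \frac{3 \pi}{16 a^{3}}$.

Setting $a = 4$:
$$I = - \frac{3 \pi}{1024}.$$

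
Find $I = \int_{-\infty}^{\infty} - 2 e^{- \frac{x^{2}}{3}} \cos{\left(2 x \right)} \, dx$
$- \frac{2 \sqrt{3} \sqrt{\pi}}{e^{3}}$

Treat the cosine frequency as a parameter and define $I(b) = \int_{-\infty}^{\infty} - 2 e^{- \frac{x^{2}}{3}} \cos{\left(b x \right)} \, dx$.

Differentiating under the integral sign,
$$I'(b) = \int_{-\infty}^{\infty} 2 x e^{- \frac{x^{2}}{3}} \sin{\left(b x \right)} \, dx.$$

Integrate $\int_{-\infty}^{\infty} x \sin(b x)\, e^{- \frac{x^{2}}{3}}\, dx$ by parts with $u = \sin(b x)$ and $dv = x\, e^{- \frac{x^{2}}{3}}\, dx$, giving $v = - \frac{3 e^{- \frac{x^{2}}{3}}}{2}$. The boundary term vanishes and
$$\int_{-\infty}^{\infty} x \sin(b x)\, e^{- \frac{x^{2}}{3}}\, dx = \frac{3 b}{2} \int_{-\infty}^{\infty} \cos(b x)\, e^{- \frac{x^{2}}{3}}\, dx,$$
so $I'(b) = - \frac{3 b}{2}\, I(b)$.

This is a separable first-order ODE; solving with the initial condition $I(0) = \int_{-\infty}^{\infty} - 2 e^{- \frac{x^{2}}{3}}\,dx = - 2 \sqrt{3} \sqrt{\pi}$ gives
$$I(b) = - 2 \sqrt{3} \sqrt{\pi} e^{- \frac{3 b^{2}}{4}}.$$

Setting $b = 2$:
$$I = - \frac{2 \sqrt{3} \sqrt{\pi}}{e^{3}}.$$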